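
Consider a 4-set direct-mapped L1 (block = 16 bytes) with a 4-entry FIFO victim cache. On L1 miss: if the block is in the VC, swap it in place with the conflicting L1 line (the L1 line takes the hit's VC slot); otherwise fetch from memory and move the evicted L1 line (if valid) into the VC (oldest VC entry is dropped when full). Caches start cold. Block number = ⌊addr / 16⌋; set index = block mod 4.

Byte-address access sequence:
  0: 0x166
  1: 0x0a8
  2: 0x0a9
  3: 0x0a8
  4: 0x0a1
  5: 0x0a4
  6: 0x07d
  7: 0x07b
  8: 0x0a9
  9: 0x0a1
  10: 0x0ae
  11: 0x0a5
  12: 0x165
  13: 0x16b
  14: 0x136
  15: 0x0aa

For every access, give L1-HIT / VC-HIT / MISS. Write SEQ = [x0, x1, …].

0: 0x166 (blk 22, set 2) → MISS  vc=[]
1: 0xa8 (blk 10, set 2) → MISS  vc=[22]
2: 0xa9 (blk 10, set 2) → L1-HIT  vc=[22]
3: 0xa8 (blk 10, set 2) → L1-HIT  vc=[22]
4: 0xa1 (blk 10, set 2) → L1-HIT  vc=[22]
5: 0xa4 (blk 10, set 2) → L1-HIT  vc=[22]
6: 0x7d (blk 7, set 3) → MISS  vc=[22]
7: 0x7b (blk 7, set 3) → L1-HIT  vc=[22]
8: 0xa9 (blk 10, set 2) → L1-HIT  vc=[22]
9: 0xa1 (blk 10, set 2) → L1-HIT  vc=[22]
10: 0xae (blk 10, set 2) → L1-HIT  vc=[22]
11: 0xa5 (blk 10, set 2) → L1-HIT  vc=[22]
12: 0x165 (blk 22, set 2) → VC-HIT  vc=[10]
13: 0x16b (blk 22, set 2) → L1-HIT  vc=[10]
14: 0x136 (blk 19, set 3) → MISS  vc=[10, 7]
15: 0xaa (blk 10, set 2) → VC-HIT  vc=[22, 7]

SEQ = [MISS, MISS, L1-HIT, L1-HIT, L1-HIT, L1-HIT, MISS, L1-HIT, L1-HIT, L1-HIT, L1-HIT, L1-HIT, VC-HIT, L1-HIT, MISS, VC-HIT]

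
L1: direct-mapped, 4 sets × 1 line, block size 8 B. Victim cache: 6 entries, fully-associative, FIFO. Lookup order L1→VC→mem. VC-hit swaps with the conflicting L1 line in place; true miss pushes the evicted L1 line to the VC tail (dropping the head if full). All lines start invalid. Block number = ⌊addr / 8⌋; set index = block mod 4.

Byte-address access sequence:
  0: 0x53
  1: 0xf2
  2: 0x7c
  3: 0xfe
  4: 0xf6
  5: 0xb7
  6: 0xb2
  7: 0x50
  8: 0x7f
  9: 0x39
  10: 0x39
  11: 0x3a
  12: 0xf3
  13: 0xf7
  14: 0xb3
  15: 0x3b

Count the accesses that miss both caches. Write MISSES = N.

  [0] addr=0x53 blk=10 s=2: MISS | VC []
  [1] addr=0xf2 blk=30 s=2: MISS | VC [10]
  [2] addr=0x7c blk=15 s=3: MISS | VC [10]
  [3] addr=0xfe blk=31 s=3: MISS | VC [10, 15]
  [4] addr=0xf6 blk=30 s=2: L1-HIT | VC [10, 15]
  [5] addr=0xb7 blk=22 s=2: MISS | VC [10, 15, 30]
  [6] addr=0xb2 blk=22 s=2: L1-HIT | VC [10, 15, 30]
  [7] addr=0x50 blk=10 s=2: VC-HIT | VC [22, 15, 30]
  [8] addr=0x7f blk=15 s=3: VC-HIT | VC [22, 31, 30]
  [9] addr=0x39 blk=7 s=3: MISS | VC [22, 31, 30, 15]
  [10] addr=0x39 blk=7 s=3: L1-HIT | VC [22, 31, 30, 15]
  [11] addr=0x3a blk=7 s=3: L1-HIT | VC [22, 31, 30, 15]
  [12] addr=0xf3 blk=30 s=2: VC-HIT | VC [22, 31, 10, 15]
  [13] addr=0xf7 blk=30 s=2: L1-HIT | VC [22, 31, 10, 15]
  [14] addr=0xb3 blk=22 s=2: VC-HIT | VC [30, 31, 10, 15]
  [15] addr=0x3b blk=7 s=3: L1-HIT | VC [30, 31, 10, 15]

MISSES = 6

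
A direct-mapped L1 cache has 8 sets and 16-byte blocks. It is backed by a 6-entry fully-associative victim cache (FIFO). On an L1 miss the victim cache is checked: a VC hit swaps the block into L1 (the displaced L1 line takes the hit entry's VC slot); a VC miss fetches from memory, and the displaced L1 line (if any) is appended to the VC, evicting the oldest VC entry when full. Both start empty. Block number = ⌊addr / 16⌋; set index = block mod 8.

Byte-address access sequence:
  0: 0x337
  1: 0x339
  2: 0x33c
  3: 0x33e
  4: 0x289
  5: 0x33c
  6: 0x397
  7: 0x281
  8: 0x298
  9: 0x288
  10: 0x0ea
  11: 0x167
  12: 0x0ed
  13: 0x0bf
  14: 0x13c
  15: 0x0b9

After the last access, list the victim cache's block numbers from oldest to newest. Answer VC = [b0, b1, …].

0: 0x337 (blk 51, set 3) → MISS  vc=[]
1: 0x339 (blk 51, set 3) → L1-HIT  vc=[]
2: 0x33c (blk 51, set 3) → L1-HIT  vc=[]
3: 0x33e (blk 51, set 3) → L1-HIT  vc=[]
4: 0x289 (blk 40, set 0) → MISS  vc=[]
5: 0x33c (blk 51, set 3) → L1-HIT  vc=[]
6: 0x397 (blk 57, set 1) → MISS  vc=[]
7: 0x281 (blk 40, set 0) → L1-HIT  vc=[]
8: 0x298 (blk 41, set 1) → MISS  vc=[57]
9: 0x288 (blk 40, set 0) → L1-HIT  vc=[57]
10: 0xea (blk 14, set 6) → MISS  vc=[57]
11: 0x167 (blk 22, set 6) → MISS  vc=[57, 14]
12: 0xed (blk 14, set 6) → VC-HIT  vc=[57, 22]
13: 0xbf (blk 11, set 3) → MISS  vc=[57, 22, 51]
14: 0x13c (blk 19, set 3) → MISS  vc=[57, 22, 51, 11]
15: 0xb9 (blk 11, set 3) → VC-HIT  vc=[57, 22, 51, 19]

VC = [57, 22, 51, 19]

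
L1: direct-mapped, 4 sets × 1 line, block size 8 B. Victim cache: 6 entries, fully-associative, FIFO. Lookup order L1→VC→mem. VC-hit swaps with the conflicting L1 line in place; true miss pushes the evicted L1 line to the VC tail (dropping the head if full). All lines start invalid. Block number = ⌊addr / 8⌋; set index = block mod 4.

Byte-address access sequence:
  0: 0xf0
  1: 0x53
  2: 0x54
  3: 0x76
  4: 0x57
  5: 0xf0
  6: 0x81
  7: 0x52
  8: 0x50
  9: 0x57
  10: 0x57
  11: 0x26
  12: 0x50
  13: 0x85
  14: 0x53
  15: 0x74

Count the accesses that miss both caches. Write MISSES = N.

MISSES = 5

#0 0xf0→b30/s2 MISS; vc=[]
#1 0x53→b10/s2 MISS; vc=[30]
#2 0x54→b10/s2 L1-HIT; vc=[30]
#3 0x76→b14/s2 MISS; vc=[30,10]
#4 0x57→b10/s2 VC-HIT; vc=[30,14]
#5 0xf0→b30/s2 VC-HIT; vc=[10,14]
#6 0x81→b16/s0 MISS; vc=[10,14]
#7 0x52→b10/s2 VC-HIT; vc=[30,14]
#8 0x50→b10/s2 L1-HIT; vc=[30,14]
#9 0x57→b10/s2 L1-HIT; vc=[30,14]
#10 0x57→b10/s2 L1-HIT; vc=[30,14]
#11 0x26→b4/s0 MISS; vc=[30,14,16]
#12 0x50→b10/s2 L1-HIT; vc=[30,14,16]
#13 0x85→b16/s0 VC-HIT; vc=[30,14,4]
#14 0x53→b10/s2 L1-HIT; vc=[30,14,4]
#15 0x74→b14/s2 VC-HIT; vc=[30,10,4]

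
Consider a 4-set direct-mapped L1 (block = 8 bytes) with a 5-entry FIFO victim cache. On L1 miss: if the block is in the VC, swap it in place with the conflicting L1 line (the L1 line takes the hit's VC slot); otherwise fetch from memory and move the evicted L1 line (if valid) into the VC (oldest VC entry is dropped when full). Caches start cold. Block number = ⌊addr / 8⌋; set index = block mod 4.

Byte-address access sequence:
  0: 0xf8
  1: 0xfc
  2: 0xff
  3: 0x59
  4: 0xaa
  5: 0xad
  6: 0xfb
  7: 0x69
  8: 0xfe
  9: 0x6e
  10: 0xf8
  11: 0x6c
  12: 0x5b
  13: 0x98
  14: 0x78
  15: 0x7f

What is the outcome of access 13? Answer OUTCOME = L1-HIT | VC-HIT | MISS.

0: 0xf8 (blk 31, set 3) → MISS  vc=[]
1: 0xfc (blk 31, set 3) → L1-HIT  vc=[]
2: 0xff (blk 31, set 3) → L1-HIT  vc=[]
3: 0x59 (blk 11, set 3) → MISS  vc=[31]
4: 0xaa (blk 21, set 1) → MISS  vc=[31]
5: 0xad (blk 21, set 1) → L1-HIT  vc=[31]
6: 0xfb (blk 31, set 3) → VC-HIT  vc=[11]
7: 0x69 (blk 13, set 1) → MISS  vc=[11, 21]
8: 0xfe (blk 31, set 3) → L1-HIT  vc=[11, 21]
9: 0x6e (blk 13, set 1) → L1-HIT  vc=[11, 21]
10: 0xf8 (blk 31, set 3) → L1-HIT  vc=[11, 21]
11: 0x6c (blk 13, set 1) → L1-HIT  vc=[11, 21]
12: 0x5b (blk 11, set 3) → VC-HIT  vc=[31, 21]
13: 0x98 (blk 19, set 3) → MISS  vc=[31, 21, 11]
14: 0x78 (blk 15, set 3) → MISS  vc=[31, 21, 11, 19]
15: 0x7f (blk 15, set 3) → L1-HIT  vc=[31, 21, 11, 19]

OUTCOME = MISS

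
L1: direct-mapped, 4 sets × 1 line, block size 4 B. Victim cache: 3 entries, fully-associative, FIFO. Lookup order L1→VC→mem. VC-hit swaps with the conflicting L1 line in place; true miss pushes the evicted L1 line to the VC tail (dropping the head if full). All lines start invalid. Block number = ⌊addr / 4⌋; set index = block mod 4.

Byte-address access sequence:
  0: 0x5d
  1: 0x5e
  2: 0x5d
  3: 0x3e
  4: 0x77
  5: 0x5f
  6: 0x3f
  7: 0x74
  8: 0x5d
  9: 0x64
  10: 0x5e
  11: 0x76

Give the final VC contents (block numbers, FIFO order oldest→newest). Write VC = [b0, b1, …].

VC = [15, 25]

  [0] addr=0x5d blk=23 s=3: MISS | VC []
  [1] addr=0x5e blk=23 s=3: L1-HIT | VC []
  [2] addr=0x5d blk=23 s=3: L1-HIT | VC []
  [3] addr=0x3e blk=15 s=3: MISS | VC [23]
  [4] addr=0x77 blk=29 s=1: MISS | VC [23]
  [5] addr=0x5f blk=23 s=3: VC-HIT | VC [15]
  [6] addr=0x3f blk=15 s=3: VC-HIT | VC [23]
  [7] addr=0x74 blk=29 s=1: L1-HIT | VC [23]
  [8] addr=0x5d blk=23 s=3: VC-HIT | VC [15]
  [9] addr=0x64 blk=25 s=1: MISS | VC [15, 29]
  [10] addr=0x5e blk=23 s=3: L1-HIT | VC [15, 29]
  [11] addr=0x76 blk=29 s=1: VC-HIT | VC [15, 25]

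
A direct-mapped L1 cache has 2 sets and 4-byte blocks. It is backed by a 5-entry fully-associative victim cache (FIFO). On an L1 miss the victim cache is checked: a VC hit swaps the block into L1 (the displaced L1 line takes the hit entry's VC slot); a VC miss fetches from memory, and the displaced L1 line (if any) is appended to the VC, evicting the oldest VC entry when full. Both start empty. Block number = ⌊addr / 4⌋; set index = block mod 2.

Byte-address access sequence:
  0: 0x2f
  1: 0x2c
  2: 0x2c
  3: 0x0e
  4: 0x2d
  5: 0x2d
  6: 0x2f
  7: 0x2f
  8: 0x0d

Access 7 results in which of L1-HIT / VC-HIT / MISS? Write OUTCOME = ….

  [0] addr=0x2f blk=11 s=1: MISS | VC []
  [1] addr=0x2c blk=11 s=1: L1-HIT | VC []
  [2] addr=0x2c blk=11 s=1: L1-HIT | VC []
  [3] addr=0xe blk=3 s=1: MISS | VC [11]
  [4] addr=0x2d blk=11 s=1: VC-HIT | VC [3]
  [5] addr=0x2d blk=11 s=1: L1-HIT | VC [3]
  [6] addr=0x2f blk=11 s=1: L1-HIT | VC [3]
  [7] addr=0x2f blk=11 s=1: L1-HIT | VC [3]
  [8] addr=0xd blk=3 s=1: VC-HIT | VC [11]

OUTCOME = L1-HIT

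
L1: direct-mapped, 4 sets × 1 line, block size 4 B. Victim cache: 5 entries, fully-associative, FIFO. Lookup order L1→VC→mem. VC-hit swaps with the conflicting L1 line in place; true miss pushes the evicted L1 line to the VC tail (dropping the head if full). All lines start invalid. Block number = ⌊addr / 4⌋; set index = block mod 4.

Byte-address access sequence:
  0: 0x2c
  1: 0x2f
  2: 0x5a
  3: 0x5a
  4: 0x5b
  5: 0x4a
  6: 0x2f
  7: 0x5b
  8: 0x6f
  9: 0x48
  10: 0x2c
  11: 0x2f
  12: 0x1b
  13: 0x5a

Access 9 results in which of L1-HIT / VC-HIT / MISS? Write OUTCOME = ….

  [0] addr=0x2c blk=11 s=3: MISS | VC []
  [1] addr=0x2f blk=11 s=3: L1-HIT | VC []
  [2] addr=0x5a blk=22 s=2: MISS | VC []
  [3] addr=0x5a blk=22 s=2: L1-HIT | VC []
  [4] addr=0x5b blk=22 s=2: L1-HIT | VC []
  [5] addr=0x4a blk=18 s=2: MISS | VC [22]
  [6] addr=0x2f blk=11 s=3: L1-HIT | VC [22]
  [7] addr=0x5b blk=22 s=2: VC-HIT | VC [18]
  [8] addr=0x6f blk=27 s=3: MISS | VC [18, 11]
  [9] addr=0x48 blk=18 s=2: VC-HIT | VC [22, 11]
  [10] addr=0x2c blk=11 s=3: VC-HIT | VC [22, 27]
  [11] addr=0x2f blk=11 s=3: L1-HIT | VC [22, 27]
  [12] addr=0x1b blk=6 s=2: MISS | VC [22, 27, 18]
  [13] addr=0x5a blk=22 s=2: VC-HIT | VC [6, 27, 18]

OUTCOME = VC-HIT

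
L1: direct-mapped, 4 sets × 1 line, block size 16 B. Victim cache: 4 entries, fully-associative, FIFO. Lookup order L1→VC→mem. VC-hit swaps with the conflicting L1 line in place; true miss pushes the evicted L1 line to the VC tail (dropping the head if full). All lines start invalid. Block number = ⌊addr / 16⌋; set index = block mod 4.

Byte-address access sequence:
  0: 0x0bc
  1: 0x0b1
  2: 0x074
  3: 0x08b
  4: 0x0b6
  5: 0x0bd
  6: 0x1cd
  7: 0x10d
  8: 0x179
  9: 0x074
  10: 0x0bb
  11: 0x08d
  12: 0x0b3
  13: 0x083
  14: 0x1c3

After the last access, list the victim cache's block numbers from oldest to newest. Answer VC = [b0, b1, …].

#0 0xbc→b11/s3 MISS; vc=[]
#1 0xb1→b11/s3 L1-HIT; vc=[]
#2 0x74→b7/s3 MISS; vc=[11]
#3 0x8b→b8/s0 MISS; vc=[11]
#4 0xb6→b11/s3 VC-HIT; vc=[7]
#5 0xbd→b11/s3 L1-HIT; vc=[7]
#6 0x1cd→b28/s0 MISS; vc=[7,8]
#7 0x10d→b16/s0 MISS; vc=[7,8,28]
#8 0x179→b23/s3 MISS; vc=[7,8,28,11]
#9 0x74→b7/s3 VC-HIT; vc=[23,8,28,11]
#10 0xbb→b11/s3 VC-HIT; vc=[23,8,28,7]
#11 0x8d→b8/s0 VC-HIT; vc=[23,16,28,7]
#12 0xb3→b11/s3 L1-HIT; vc=[23,16,28,7]
#13 0x83→b8/s0 L1-HIT; vc=[23,16,28,7]
#14 0x1c3→b28/s0 VC-HIT; vc=[23,16,8,7]

VC = [23, 16, 8, 7]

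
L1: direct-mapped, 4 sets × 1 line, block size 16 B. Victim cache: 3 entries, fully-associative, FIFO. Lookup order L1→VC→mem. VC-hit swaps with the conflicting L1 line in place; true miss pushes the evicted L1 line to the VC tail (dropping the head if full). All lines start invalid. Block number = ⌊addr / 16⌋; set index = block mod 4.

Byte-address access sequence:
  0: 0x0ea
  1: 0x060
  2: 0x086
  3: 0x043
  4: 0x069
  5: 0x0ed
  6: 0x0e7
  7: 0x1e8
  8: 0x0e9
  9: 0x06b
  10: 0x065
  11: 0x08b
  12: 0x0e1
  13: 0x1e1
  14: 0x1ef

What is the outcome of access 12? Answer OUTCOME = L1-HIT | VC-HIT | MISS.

OUTCOME = VC-HIT

  [0] addr=0xea blk=14 s=2: MISS | VC []
  [1] addr=0x60 blk=6 s=2: MISS | VC [14]
  [2] addr=0x86 blk=8 s=0: MISS | VC [14]
  [3] addr=0x43 blk=4 s=0: MISS | VC [14, 8]
  [4] addr=0x69 blk=6 s=2: L1-HIT | VC [14, 8]
  [5] addr=0xed blk=14 s=2: VC-HIT | VC [6, 8]
  [6] addr=0xe7 blk=14 s=2: L1-HIT | VC [6, 8]
  [7] addr=0x1e8 blk=30 s=2: MISS | VC [6, 8, 14]
  [8] addr=0xe9 blk=14 s=2: VC-HIT | VC [6, 8, 30]
  [9] addr=0x6b blk=6 s=2: VC-HIT | VC [14, 8, 30]
  [10] addr=0x65 blk=6 s=2: L1-HIT | VC [14, 8, 30]
  [11] addr=0x8b blk=8 s=0: VC-HIT | VC [14, 4, 30]
  [12] addr=0xe1 blk=14 s=2: VC-HIT | VC [6, 4, 30]
  [13] addr=0x1e1 blk=30 s=2: VC-HIT | VC [6, 4, 14]
  [14] addr=0x1ef blk=30 s=2: L1-HIT | VC [6, 4, 14]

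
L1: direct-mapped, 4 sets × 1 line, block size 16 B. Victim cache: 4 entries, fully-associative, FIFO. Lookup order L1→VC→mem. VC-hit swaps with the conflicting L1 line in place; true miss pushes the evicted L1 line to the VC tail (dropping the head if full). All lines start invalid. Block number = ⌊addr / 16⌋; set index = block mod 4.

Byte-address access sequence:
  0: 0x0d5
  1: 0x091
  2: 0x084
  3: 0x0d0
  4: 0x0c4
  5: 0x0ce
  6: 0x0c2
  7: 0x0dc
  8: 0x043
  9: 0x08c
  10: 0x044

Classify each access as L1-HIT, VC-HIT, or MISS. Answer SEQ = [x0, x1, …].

0: 0xd5 (blk 13, set 1) → MISS  vc=[]
1: 0x91 (blk 9, set 1) → MISS  vc=[13]
2: 0x84 (blk 8, set 0) → MISS  vc=[13]
3: 0xd0 (blk 13, set 1) → VC-HIT  vc=[9]
4: 0xc4 (blk 12, set 0) → MISS  vc=[9, 8]
5: 0xce (blk 12, set 0) → L1-HIT  vc=[9, 8]
6: 0xc2 (blk 12, set 0) → L1-HIT  vc=[9, 8]
7: 0xdc (blk 13, set 1) → L1-HIT  vc=[9, 8]
8: 0x43 (blk 4, set 0) → MISS  vc=[9, 8, 12]
9: 0x8c (blk 8, set 0) → VC-HIT  vc=[9, 4, 12]
10: 0x44 (blk 4, set 0) → VC-HIT  vc=[9, 8, 12]

SEQ = [MISS, MISS, MISS, VC-HIT, MISS, L1-HIT, L1-HIT, L1-HIT, MISS, VC-HIT, VC-HIT]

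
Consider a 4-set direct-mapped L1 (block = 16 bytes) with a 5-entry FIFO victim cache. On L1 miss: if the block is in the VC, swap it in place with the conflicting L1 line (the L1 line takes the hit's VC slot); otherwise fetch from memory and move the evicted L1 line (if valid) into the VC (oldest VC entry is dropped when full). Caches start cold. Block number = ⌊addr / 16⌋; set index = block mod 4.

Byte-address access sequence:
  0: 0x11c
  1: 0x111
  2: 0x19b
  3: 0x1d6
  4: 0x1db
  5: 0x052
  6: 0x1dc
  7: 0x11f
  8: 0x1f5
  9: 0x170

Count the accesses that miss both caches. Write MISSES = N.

MISSES = 6

  [0] addr=0x11c blk=17 s=1: MISS | VC []
  [1] addr=0x111 blk=17 s=1: L1-HIT | VC []
  [2] addr=0x19b blk=25 s=1: MISS | VC [17]
  [3] addr=0x1d6 blk=29 s=1: MISS | VC [17, 25]
  [4] addr=0x1db blk=29 s=1: L1-HIT | VC [17, 25]
  [5] addr=0x52 blk=5 s=1: MISS | VC [17, 25, 29]
  [6] addr=0x1dc blk=29 s=1: VC-HIT | VC [17, 25, 5]
  [7] addr=0x11f blk=17 s=1: VC-HIT | VC [29, 25, 5]
  [8] addr=0x1f5 blk=31 s=3: MISS | VC [29, 25, 5]
  [9] addr=0x170 blk=23 s=3: MISS | VC [29, 25, 5, 31]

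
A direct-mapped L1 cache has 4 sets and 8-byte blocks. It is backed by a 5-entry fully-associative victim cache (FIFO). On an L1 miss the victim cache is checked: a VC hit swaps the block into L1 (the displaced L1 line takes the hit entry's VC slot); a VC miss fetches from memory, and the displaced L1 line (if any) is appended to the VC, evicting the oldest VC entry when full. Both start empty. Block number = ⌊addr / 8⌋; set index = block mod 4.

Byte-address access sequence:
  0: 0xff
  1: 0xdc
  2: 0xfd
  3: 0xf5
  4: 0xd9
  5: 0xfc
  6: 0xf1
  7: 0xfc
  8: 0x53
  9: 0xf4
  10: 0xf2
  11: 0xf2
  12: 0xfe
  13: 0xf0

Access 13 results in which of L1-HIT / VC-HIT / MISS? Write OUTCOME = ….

0: 0xff (blk 31, set 3) → MISS  vc=[]
1: 0xdc (blk 27, set 3) → MISS  vc=[31]
2: 0xfd (blk 31, set 3) → VC-HIT  vc=[27]
3: 0xf5 (blk 30, set 2) → MISS  vc=[27]
4: 0xd9 (blk 27, set 3) → VC-HIT  vc=[31]
5: 0xfc (blk 31, set 3) → VC-HIT  vc=[27]
6: 0xf1 (blk 30, set 2) → L1-HIT  vc=[27]
7: 0xfc (blk 31, set 3) → L1-HIT  vc=[27]
8: 0x53 (blk 10, set 2) → MISS  vc=[27, 30]
9: 0xf4 (blk 30, set 2) → VC-HIT  vc=[27, 10]
10: 0xf2 (blk 30, set 2) → L1-HIT  vc=[27, 10]
11: 0xf2 (blk 30, set 2) → L1-HIT  vc=[27, 10]
12: 0xfe (blk 31, set 3) → L1-HIT  vc=[27, 10]
13: 0xf0 (blk 30, set 2) → L1-HIT  vc=[27, 10]

OUTCOME = L1-HIT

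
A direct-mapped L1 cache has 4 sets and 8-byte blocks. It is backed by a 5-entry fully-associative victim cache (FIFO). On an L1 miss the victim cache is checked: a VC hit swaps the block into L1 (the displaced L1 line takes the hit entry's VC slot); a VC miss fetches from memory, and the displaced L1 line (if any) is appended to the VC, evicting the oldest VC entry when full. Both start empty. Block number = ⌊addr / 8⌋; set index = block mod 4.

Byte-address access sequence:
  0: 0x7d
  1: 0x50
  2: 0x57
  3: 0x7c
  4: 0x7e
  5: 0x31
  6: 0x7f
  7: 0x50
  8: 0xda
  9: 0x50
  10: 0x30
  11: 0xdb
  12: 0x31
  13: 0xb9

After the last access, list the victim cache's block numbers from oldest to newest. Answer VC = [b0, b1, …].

VC = [10, 15, 27]

#0 0x7d→b15/s3 MISS; vc=[]
#1 0x50→b10/s2 MISS; vc=[]
#2 0x57→b10/s2 L1-HIT; vc=[]
#3 0x7c→b15/s3 L1-HIT; vc=[]
#4 0x7e→b15/s3 L1-HIT; vc=[]
#5 0x31→b6/s2 MISS; vc=[10]
#6 0x7f→b15/s3 L1-HIT; vc=[10]
#7 0x50→b10/s2 VC-HIT; vc=[6]
#8 0xda→b27/s3 MISS; vc=[6,15]
#9 0x50→b10/s2 L1-HIT; vc=[6,15]
#10 0x30→b6/s2 VC-HIT; vc=[10,15]
#11 0xdb→b27/s3 L1-HIT; vc=[10,15]
#12 0x31→b6/s2 L1-HIT; vc=[10,15]
#13 0xb9→b23/s3 MISS; vc=[10,15,27]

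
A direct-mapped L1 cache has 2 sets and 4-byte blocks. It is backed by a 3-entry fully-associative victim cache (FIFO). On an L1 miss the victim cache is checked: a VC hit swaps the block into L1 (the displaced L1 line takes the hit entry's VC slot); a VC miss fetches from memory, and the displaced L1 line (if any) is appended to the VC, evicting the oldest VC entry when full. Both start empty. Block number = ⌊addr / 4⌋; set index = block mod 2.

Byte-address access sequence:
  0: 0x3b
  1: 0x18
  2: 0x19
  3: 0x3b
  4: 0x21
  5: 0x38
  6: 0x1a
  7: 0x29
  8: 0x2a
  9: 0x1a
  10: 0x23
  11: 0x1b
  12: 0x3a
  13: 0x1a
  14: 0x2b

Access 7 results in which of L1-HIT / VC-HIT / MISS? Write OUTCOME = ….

  [0] addr=0x3b blk=14 s=0: MISS | VC []
  [1] addr=0x18 blk=6 s=0: MISS | VC [14]
  [2] addr=0x19 blk=6 s=0: L1-HIT | VC [14]
  [3] addr=0x3b blk=14 s=0: VC-HIT | VC [6]
  [4] addr=0x21 blk=8 s=0: MISS | VC [6, 14]
  [5] addr=0x38 blk=14 s=0: VC-HIT | VC [6, 8]
  [6] addr=0x1a blk=6 s=0: VC-HIT | VC [14, 8]
  [7] addr=0x29 blk=10 s=0: MISS | VC [14, 8, 6]
  [8] addr=0x2a blk=10 s=0: L1-HIT | VC [14, 8, 6]
  [9] addr=0x1a blk=6 s=0: VC-HIT | VC [14, 8, 10]
  [10] addr=0x23 blk=8 s=0: VC-HIT | VC [14, 6, 10]
  [11] addr=0x1b blk=6 s=0: VC-HIT | VC [14, 8, 10]
  [12] addr=0x3a blk=14 s=0: VC-HIT | VC [6, 8, 10]
  [13] addr=0x1a blk=6 s=0: VC-HIT | VC [14, 8, 10]
  [14] addr=0x2b blk=10 s=0: VC-HIT | VC [14, 8, 6]

OUTCOME = MISS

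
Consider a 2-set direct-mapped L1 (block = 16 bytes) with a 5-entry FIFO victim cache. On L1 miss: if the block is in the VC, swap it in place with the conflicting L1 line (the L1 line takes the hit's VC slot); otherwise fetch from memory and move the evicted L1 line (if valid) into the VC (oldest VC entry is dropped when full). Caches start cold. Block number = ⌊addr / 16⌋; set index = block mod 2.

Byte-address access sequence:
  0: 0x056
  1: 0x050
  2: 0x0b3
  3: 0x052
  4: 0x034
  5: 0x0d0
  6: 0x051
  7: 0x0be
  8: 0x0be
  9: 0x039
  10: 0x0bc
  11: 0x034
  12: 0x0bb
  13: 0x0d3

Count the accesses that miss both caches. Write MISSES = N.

MISSES = 4

  [0] addr=0x56 blk=5 s=1: MISS | VC []
  [1] addr=0x50 blk=5 s=1: L1-HIT | VC []
  [2] addr=0xb3 blk=11 s=1: MISS | VC [5]
  [3] addr=0x52 blk=5 s=1: VC-HIT | VC [11]
  [4] addr=0x34 blk=3 s=1: MISS | VC [11, 5]
  [5] addr=0xd0 blk=13 s=1: MISS | VC [11, 5, 3]
  [6] addr=0x51 blk=5 s=1: VC-HIT | VC [11, 13, 3]
  [7] addr=0xbe blk=11 s=1: VC-HIT | VC [5, 13, 3]
  [8] addr=0xbe blk=11 s=1: L1-HIT | VC [5, 13, 3]
  [9] addr=0x39 blk=3 s=1: VC-HIT | VC [5, 13, 11]
  [10] addr=0xbc blk=11 s=1: VC-HIT | VC [5, 13, 3]
  [11] addr=0x34 blk=3 s=1: VC-HIT | VC [5, 13, 11]
  [12] addr=0xbb blk=11 s=1: VC-HIT | VC [5, 13, 3]
  [13] addr=0xd3 blk=13 s=1: VC-HIT | VC [5, 11, 3]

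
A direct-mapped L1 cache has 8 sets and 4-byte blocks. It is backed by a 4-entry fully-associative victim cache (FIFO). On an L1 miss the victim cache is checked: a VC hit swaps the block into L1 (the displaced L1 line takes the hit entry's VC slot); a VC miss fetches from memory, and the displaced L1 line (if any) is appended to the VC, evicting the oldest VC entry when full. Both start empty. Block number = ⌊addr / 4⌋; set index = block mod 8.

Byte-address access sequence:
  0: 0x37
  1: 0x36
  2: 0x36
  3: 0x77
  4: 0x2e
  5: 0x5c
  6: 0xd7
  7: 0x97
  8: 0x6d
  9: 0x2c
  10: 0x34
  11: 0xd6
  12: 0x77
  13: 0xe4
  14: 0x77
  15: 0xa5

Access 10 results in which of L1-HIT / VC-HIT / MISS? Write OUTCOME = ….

  [0] addr=0x37 blk=13 s=5: MISS | VC []
  [1] addr=0x36 blk=13 s=5: L1-HIT | VC []
  [2] addr=0x36 blk=13 s=5: L1-HIT | VC []
  [3] addr=0x77 blk=29 s=5: MISS | VC [13]
  [4] addr=0x2e blk=11 s=3: MISS | VC [13]
  [5] addr=0x5c blk=23 s=7: MISS | VC [13]
  [6] addr=0xd7 blk=53 s=5: MISS | VC [13, 29]
  [7] addr=0x97 blk=37 s=5: MISS | VC [13, 29, 53]
  [8] addr=0x6d blk=27 s=3: MISS | VC [13, 29, 53, 11]
  [9] addr=0x2c blk=11 s=3: VC-HIT | VC [13, 29, 53, 27]
  [10] addr=0x34 blk=13 s=5: VC-HIT | VC [37, 29, 53, 27]
  [11] addr=0xd6 blk=53 s=5: VC-HIT | VC [37, 29, 13, 27]
  [12] addr=0x77 blk=29 s=5: VC-HIT | VC [37, 53, 13, 27]
  [13] addr=0xe4 blk=57 s=1: MISS | VC [37, 53, 13, 27]
  [14] addr=0x77 blk=29 s=5: L1-HIT | VC [37, 53, 13, 27]
  [15] addr=0xa5 blk=41 s=1: MISS | VC [53, 13, 27, 57]

OUTCOME = VC-HIT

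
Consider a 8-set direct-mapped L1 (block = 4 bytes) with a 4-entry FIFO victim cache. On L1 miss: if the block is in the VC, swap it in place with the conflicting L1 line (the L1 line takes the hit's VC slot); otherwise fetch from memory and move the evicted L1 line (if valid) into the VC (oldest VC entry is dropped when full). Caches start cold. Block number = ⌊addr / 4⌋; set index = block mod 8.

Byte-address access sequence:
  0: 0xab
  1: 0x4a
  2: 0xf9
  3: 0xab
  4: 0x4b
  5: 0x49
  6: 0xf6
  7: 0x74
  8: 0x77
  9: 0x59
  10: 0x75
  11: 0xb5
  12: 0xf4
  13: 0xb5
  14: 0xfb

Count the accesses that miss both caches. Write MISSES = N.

MISSES = 7

  [0] addr=0xab blk=42 s=2: MISS | VC []
  [1] addr=0x4a blk=18 s=2: MISS | VC [42]
  [2] addr=0xf9 blk=62 s=6: MISS | VC [42]
  [3] addr=0xab blk=42 s=2: VC-HIT | VC [18]
  [4] addr=0x4b blk=18 s=2: VC-HIT | VC [42]
  [5] addr=0x49 blk=18 s=2: L1-HIT | VC [42]
  [6] addr=0xf6 blk=61 s=5: MISS | VC [42]
  [7] addr=0x74 blk=29 s=5: MISS | VC [42, 61]
  [8] addr=0x77 blk=29 s=5: L1-HIT | VC [42, 61]
  [9] addr=0x59 blk=22 s=6: MISS | VC [42, 61, 62]
  [10] addr=0x75 blk=29 s=5: L1-HIT | VC [42, 61, 62]
  [11] addr=0xb5 blk=45 s=5: MISS | VC [42, 61, 62, 29]
  [12] addr=0xf4 blk=61 s=5: VC-HIT | VC [42, 45, 62, 29]
  [13] addr=0xb5 blk=45 s=5: VC-HIT | VC [42, 61, 62, 29]
  [14] addr=0xfb blk=62 s=6: VC-HIT | VC [42, 61, 22, 29]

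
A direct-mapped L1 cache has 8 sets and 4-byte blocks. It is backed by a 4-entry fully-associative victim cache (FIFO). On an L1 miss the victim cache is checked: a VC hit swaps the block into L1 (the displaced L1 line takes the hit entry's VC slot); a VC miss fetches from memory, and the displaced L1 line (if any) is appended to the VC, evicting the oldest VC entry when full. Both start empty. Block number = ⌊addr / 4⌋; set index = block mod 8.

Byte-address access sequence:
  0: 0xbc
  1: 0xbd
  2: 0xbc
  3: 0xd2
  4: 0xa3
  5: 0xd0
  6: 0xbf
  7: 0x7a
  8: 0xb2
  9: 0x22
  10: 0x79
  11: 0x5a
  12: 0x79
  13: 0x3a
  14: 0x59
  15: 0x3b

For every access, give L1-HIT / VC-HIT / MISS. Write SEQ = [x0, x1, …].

  [0] addr=0xbc blk=47 s=7: MISS | VC []
  [1] addr=0xbd blk=47 s=7: L1-HIT | VC []
  [2] addr=0xbc blk=47 s=7: L1-HIT | VC []
  [3] addr=0xd2 blk=52 s=4: MISS | VC []
  [4] addr=0xa3 blk=40 s=0: MISS | VC []
  [5] addr=0xd0 blk=52 s=4: L1-HIT | VC []
  [6] addr=0xbf blk=47 s=7: L1-HIT | VC []
  [7] addr=0x7a blk=30 s=6: MISS | VC []
  [8] addr=0xb2 blk=44 s=4: MISS | VC [52]
  [9] addr=0x22 blk=8 s=0: MISS | VC [52, 40]
  [10] addr=0x79 blk=30 s=6: L1-HIT | VC [52, 40]
  [11] addr=0x5a blk=22 s=6: MISS | VC [52, 40, 30]
  [12] addr=0x79 blk=30 s=6: VC-HIT | VC [52, 40, 22]
  [13] addr=0x3a blk=14 s=6: MISS | VC [52, 40, 22, 30]
  [14] addr=0x59 blk=22 s=6: VC-HIT | VC [52, 40, 14, 30]
  [15] addr=0x3b blk=14 s=6: VC-HIT | VC [52, 40, 22, 30]

SEQ = [MISS, L1-HIT, L1-HIT, MISS, MISS, L1-HIT, L1-HIT, MISS, MISS, MISS, L1-HIT, MISS, VC-HIT, MISS, VC-HIT, VC-HIT]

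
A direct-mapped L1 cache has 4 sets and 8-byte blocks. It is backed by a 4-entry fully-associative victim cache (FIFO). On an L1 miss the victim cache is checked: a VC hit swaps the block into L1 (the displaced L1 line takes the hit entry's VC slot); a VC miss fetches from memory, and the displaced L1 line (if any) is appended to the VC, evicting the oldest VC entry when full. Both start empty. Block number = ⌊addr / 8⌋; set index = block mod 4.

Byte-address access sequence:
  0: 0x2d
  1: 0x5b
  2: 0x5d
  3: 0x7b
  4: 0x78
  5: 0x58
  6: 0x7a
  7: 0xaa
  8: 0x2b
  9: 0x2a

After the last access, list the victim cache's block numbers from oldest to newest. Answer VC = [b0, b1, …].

VC = [11, 21]

  [0] addr=0x2d blk=5 s=1: MISS | VC []
  [1] addr=0x5b blk=11 s=3: MISS | VC []
  [2] addr=0x5d blk=11 s=3: L1-HIT | VC []
  [3] addr=0x7b blk=15 s=3: MISS | VC [11]
  [4] addr=0x78 blk=15 s=3: L1-HIT | VC [11]
  [5] addr=0x58 blk=11 s=3: VC-HIT | VC [15]
  [6] addr=0x7a blk=15 s=3: VC-HIT | VC [11]
  [7] addr=0xaa blk=21 s=1: MISS | VC [11, 5]
  [8] addr=0x2b blk=5 s=1: VC-HIT | VC [11, 21]
  [9] addr=0x2a blk=5 s=1: L1-HIT | VC [11, 21]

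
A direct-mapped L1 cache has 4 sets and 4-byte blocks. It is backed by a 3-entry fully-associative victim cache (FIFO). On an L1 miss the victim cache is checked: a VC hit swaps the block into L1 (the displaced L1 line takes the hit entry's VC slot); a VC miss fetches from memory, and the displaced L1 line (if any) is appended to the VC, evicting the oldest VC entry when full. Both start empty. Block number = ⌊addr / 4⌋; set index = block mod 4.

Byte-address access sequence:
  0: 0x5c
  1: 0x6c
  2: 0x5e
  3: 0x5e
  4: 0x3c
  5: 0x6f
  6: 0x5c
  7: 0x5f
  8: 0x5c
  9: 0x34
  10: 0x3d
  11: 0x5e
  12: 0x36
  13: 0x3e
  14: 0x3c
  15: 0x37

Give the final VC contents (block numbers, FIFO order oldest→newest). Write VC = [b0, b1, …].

  [0] addr=0x5c blk=23 s=3: MISS | VC []
  [1] addr=0x6c blk=27 s=3: MISS | VC [23]
  [2] addr=0x5e blk=23 s=3: VC-HIT | VC [27]
  [3] addr=0x5e blk=23 s=3: L1-HIT | VC [27]
  [4] addr=0x3c blk=15 s=3: MISS | VC [27, 23]
  [5] addr=0x6f blk=27 s=3: VC-HIT | VC [15, 23]
  [6] addr=0x5c blk=23 s=3: VC-HIT | VC [15, 27]
  [7] addr=0x5f blk=23 s=3: L1-HIT | VC [15, 27]
  [8] addr=0x5c blk=23 s=3: L1-HIT | VC [15, 27]
  [9] addr=0x34 blk=13 s=1: MISS | VC [15, 27]
  [10] addr=0x3d blk=15 s=3: VC-HIT | VC [23, 27]
  [11] addr=0x5e blk=23 s=3: VC-HIT | VC [15, 27]
  [12] addr=0x36 blk=13 s=1: L1-HIT | VC [15, 27]
  [13] addr=0x3e blk=15 s=3: VC-HIT | VC [23, 27]
  [14] addr=0x3c blk=15 s=3: L1-HIT | VC [23, 27]
  [15] addr=0x37 blk=13 s=1: L1-HIT | VC [23, 27]

VC = [23, 27]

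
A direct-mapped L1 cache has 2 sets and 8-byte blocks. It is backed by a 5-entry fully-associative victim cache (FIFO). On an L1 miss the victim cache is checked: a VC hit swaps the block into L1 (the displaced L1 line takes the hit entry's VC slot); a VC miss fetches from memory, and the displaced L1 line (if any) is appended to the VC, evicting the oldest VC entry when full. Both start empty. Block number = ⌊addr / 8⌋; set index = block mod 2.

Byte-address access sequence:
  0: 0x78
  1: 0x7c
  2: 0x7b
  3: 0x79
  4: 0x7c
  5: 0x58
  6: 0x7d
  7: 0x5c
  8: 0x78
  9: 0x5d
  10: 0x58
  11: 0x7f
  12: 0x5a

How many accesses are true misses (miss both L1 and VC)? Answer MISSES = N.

  [0] addr=0x78 blk=15 s=1: MISS | VC []
  [1] addr=0x7c blk=15 s=1: L1-HIT | VC []
  [2] addr=0x7b blk=15 s=1: L1-HIT | VC []
  [3] addr=0x79 blk=15 s=1: L1-HIT | VC []
  [4] addr=0x7c blk=15 s=1: L1-HIT | VC []
  [5] addr=0x58 blk=11 s=1: MISS | VC [15]
  [6] addr=0x7d blk=15 s=1: VC-HIT | VC [11]
  [7] addr=0x5c blk=11 s=1: VC-HIT | VC [15]
  [8] addr=0x78 blk=15 s=1: VC-HIT | VC [11]
  [9] addr=0x5d blk=11 s=1: VC-HIT | VC [15]
  [10] addr=0x58 blk=11 s=1: L1-HIT | VC [15]
  [11] addr=0x7f blk=15 s=1: VC-HIT | VC [11]
  [12] addr=0x5a blk=11 s=1: VC-HIT | VC [15]

MISSES = 2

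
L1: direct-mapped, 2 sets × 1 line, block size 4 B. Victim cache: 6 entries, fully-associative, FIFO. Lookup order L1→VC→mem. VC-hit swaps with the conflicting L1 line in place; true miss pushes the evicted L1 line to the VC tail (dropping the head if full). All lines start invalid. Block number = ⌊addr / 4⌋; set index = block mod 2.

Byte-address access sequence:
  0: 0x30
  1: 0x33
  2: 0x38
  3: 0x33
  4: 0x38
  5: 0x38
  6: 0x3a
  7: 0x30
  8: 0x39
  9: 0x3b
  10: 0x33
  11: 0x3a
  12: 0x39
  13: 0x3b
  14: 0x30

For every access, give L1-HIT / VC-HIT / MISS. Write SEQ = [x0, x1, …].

SEQ = [MISS, L1-HIT, MISS, VC-HIT, VC-HIT, L1-HIT, L1-HIT, VC-HIT, VC-HIT, L1-HIT, VC-HIT, VC-HIT, L1-HIT, L1-HIT, VC-HIT]

  [0] addr=0x30 blk=12 s=0: MISS | VC []
  [1] addr=0x33 blk=12 s=0: L1-HIT | VC []
  [2] addr=0x38 blk=14 s=0: MISS | VC [12]
  [3] addr=0x33 blk=12 s=0: VC-HIT | VC [14]
  [4] addr=0x38 blk=14 s=0: VC-HIT | VC [12]
  [5] addr=0x38 blk=14 s=0: L1-HIT | VC [12]
  [6] addr=0x3a blk=14 s=0: L1-HIT | VC [12]
  [7] addr=0x30 blk=12 s=0: VC-HIT | VC [14]
  [8] addr=0x39 blk=14 s=0: VC-HIT | VC [12]
  [9] addr=0x3b blk=14 s=0: L1-HIT | VC [12]
  [10] addr=0x33 blk=12 s=0: VC-HIT | VC [14]
  [11] addr=0x3a blk=14 s=0: VC-HIT | VC [12]
  [12] addr=0x39 blk=14 s=0: L1-HIT | VC [12]
  [13] addr=0x3b blk=14 s=0: L1-HIT | VC [12]
  [14] addr=0x30 blk=12 s=0: VC-HIT | VC [14]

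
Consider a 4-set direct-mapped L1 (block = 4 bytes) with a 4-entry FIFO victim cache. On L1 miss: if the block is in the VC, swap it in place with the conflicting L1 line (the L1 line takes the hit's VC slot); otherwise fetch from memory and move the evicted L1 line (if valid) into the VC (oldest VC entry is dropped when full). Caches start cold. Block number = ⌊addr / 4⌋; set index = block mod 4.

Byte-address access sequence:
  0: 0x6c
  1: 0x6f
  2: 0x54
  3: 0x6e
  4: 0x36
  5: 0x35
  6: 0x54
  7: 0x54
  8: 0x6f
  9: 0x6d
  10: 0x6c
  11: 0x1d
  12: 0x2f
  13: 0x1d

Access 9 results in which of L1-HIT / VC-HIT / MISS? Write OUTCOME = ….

OUTCOME = L1-HIT

#0 0x6c→b27/s3 MISS; vc=[]
#1 0x6f→b27/s3 L1-HIT; vc=[]
#2 0x54→b21/s1 MISS; vc=[]
#3 0x6e→b27/s3 L1-HIT; vc=[]
#4 0x36→b13/s1 MISS; vc=[21]
#5 0x35→b13/s1 L1-HIT; vc=[21]
#6 0x54→b21/s1 VC-HIT; vc=[13]
#7 0x54→b21/s1 L1-HIT; vc=[13]
#8 0x6f→b27/s3 L1-HIT; vc=[13]
#9 0x6d→b27/s3 L1-HIT; vc=[13]
#10 0x6c→b27/s3 L1-HIT; vc=[13]
#11 0x1d→b7/s3 MISS; vc=[13,27]
#12 0x2f→b11/s3 MISS; vc=[13,27,7]
#13 0x1d→b7/s3 VC-HIT; vc=[13,27,11]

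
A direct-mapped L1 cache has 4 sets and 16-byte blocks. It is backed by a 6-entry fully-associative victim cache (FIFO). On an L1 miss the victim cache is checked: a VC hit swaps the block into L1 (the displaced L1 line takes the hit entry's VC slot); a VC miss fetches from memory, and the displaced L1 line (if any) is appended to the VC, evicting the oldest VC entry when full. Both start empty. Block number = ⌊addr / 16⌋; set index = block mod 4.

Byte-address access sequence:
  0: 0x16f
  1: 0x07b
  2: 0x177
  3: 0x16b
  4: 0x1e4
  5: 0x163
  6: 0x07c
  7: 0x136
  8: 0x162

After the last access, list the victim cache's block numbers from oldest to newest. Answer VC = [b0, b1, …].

VC = [23, 30, 7]

#0 0x16f→b22/s2 MISS; vc=[]
#1 0x7b→b7/s3 MISS; vc=[]
#2 0x177→b23/s3 MISS; vc=[7]
#3 0x16b→b22/s2 L1-HIT; vc=[7]
#4 0x1e4→b30/s2 MISS; vc=[7,22]
#5 0x163→b22/s2 VC-HIT; vc=[7,30]
#6 0x7c→b7/s3 VC-HIT; vc=[23,30]
#7 0x136→b19/s3 MISS; vc=[23,30,7]
#8 0x162→b22/s2 L1-HIT; vc=[23,30,7]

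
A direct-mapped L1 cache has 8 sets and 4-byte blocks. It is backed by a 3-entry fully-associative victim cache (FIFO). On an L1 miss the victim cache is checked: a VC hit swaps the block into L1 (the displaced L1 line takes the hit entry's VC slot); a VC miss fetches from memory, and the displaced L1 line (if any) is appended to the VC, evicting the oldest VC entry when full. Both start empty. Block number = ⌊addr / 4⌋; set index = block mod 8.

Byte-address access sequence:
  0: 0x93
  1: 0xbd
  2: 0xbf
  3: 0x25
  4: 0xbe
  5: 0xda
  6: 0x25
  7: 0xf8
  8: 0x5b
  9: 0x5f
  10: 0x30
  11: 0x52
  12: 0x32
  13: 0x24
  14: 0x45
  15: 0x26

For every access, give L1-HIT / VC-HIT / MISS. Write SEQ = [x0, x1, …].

#0 0x93→b36/s4 MISS; vc=[]
#1 0xbd→b47/s7 MISS; vc=[]
#2 0xbf→b47/s7 L1-HIT; vc=[]
#3 0x25→b9/s1 MISS; vc=[]
#4 0xbe→b47/s7 L1-HIT; vc=[]
#5 0xda→b54/s6 MISS; vc=[]
#6 0x25→b9/s1 L1-HIT; vc=[]
#7 0xf8→b62/s6 MISS; vc=[54]
#8 0x5b→b22/s6 MISS; vc=[54,62]
#9 0x5f→b23/s7 MISS; vc=[54,62,47]
#10 0x30→b12/s4 MISS; vc=[62,47,36]
#11 0x52→b20/s4 MISS; vc=[47,36,12]
#12 0x32→b12/s4 VC-HIT; vc=[47,36,20]
#13 0x24→b9/s1 L1-HIT; vc=[47,36,20]
#14 0x45→b17/s1 MISS; vc=[36,20,9]
#15 0x26→b9/s1 VC-HIT; vc=[36,20,17]

SEQ = [MISS, MISS, L1-HIT, MISS, L1-HIT, MISS, L1-HIT, MISS, MISS, MISS, MISS, MISS, VC-HIT, L1-HIT, MISS, VC-HIT]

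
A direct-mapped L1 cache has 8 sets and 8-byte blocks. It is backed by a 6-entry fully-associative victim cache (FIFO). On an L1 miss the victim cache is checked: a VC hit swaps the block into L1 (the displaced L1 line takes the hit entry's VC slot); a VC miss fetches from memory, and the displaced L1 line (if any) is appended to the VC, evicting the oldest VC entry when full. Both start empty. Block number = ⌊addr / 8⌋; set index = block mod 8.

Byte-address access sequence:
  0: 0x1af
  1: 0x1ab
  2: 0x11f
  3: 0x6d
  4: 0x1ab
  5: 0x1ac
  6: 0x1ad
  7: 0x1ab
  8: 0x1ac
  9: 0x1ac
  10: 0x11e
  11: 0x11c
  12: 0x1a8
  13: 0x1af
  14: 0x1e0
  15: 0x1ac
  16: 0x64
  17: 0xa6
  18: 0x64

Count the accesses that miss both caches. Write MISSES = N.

MISSES = 6

#0 0x1af→b53/s5 MISS; vc=[]
#1 0x1ab→b53/s5 L1-HIT; vc=[]
#2 0x11f→b35/s3 MISS; vc=[]
#3 0x6d→b13/s5 MISS; vc=[53]
#4 0x1ab→b53/s5 VC-HIT; vc=[13]
#5 0x1ac→b53/s5 L1-HIT; vc=[13]
#6 0x1ad→b53/s5 L1-HIT; vc=[13]
#7 0x1ab→b53/s5 L1-HIT; vc=[13]
#8 0x1ac→b53/s5 L1-HIT; vc=[13]
#9 0x1ac→b53/s5 L1-HIT; vc=[13]
#10 0x11e→b35/s3 L1-HIT; vc=[13]
#11 0x11c→b35/s3 L1-HIT; vc=[13]
#12 0x1a8→b53/s5 L1-HIT; vc=[13]
#13 0x1af→b53/s5 L1-HIT; vc=[13]
#14 0x1e0→b60/s4 MISS; vc=[13]
#15 0x1ac→b53/s5 L1-HIT; vc=[13]
#16 0x64→b12/s4 MISS; vc=[13,60]
#17 0xa6→b20/s4 MISS; vc=[13,60,12]
#18 0x64→b12/s4 VC-HIT; vc=[13,60,20]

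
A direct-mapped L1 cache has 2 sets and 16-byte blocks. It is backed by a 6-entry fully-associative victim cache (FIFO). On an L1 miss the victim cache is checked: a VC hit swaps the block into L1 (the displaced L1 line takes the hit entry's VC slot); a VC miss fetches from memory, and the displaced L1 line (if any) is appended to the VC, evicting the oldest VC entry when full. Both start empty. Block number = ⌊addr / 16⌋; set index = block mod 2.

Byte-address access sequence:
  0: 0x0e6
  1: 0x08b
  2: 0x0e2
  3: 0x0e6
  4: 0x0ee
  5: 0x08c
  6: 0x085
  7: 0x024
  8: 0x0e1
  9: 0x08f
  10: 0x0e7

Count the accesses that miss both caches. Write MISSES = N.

#0 0xe6→b14/s0 MISS; vc=[]
#1 0x8b→b8/s0 MISS; vc=[14]
#2 0xe2→b14/s0 VC-HIT; vc=[8]
#3 0xe6→b14/s0 L1-HIT; vc=[8]
#4 0xee→b14/s0 L1-HIT; vc=[8]
#5 0x8c→b8/s0 VC-HIT; vc=[14]
#6 0x85→b8/s0 L1-HIT; vc=[14]
#7 0x24→b2/s0 MISS; vc=[14,8]
#8 0xe1→b14/s0 VC-HIT; vc=[2,8]
#9 0x8f→b8/s0 VC-HIT; vc=[2,14]
#10 0xe7→b14/s0 VC-HIT; vc=[2,8]

MISSES = 3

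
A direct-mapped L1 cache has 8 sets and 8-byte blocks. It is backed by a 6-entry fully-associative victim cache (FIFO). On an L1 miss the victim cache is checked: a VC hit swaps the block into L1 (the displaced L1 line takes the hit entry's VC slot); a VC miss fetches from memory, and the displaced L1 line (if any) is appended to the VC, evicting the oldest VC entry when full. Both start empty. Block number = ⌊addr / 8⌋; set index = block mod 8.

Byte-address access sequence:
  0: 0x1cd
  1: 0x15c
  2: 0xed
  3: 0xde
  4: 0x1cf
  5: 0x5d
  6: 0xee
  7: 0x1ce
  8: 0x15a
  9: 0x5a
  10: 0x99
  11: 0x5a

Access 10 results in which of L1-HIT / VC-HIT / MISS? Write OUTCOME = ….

0: 0x1cd (blk 57, set 1) → MISS  vc=[]
1: 0x15c (blk 43, set 3) → MISS  vc=[]
2: 0xed (blk 29, set 5) → MISS  vc=[]
3: 0xde (blk 27, set 3) → MISS  vc=[43]
4: 0x1cf (blk 57, set 1) → L1-HIT  vc=[43]
5: 0x5d (blk 11, set 3) → MISS  vc=[43, 27]
6: 0xee (blk 29, set 5) → L1-HIT  vc=[43, 27]
7: 0x1ce (blk 57, set 1) → L1-HIT  vc=[43, 27]
8: 0x15a (blk 43, set 3) → VC-HIT  vc=[11, 27]
9: 0x5a (blk 11, set 3) → VC-HIT  vc=[43, 27]
10: 0x99 (blk 19, set 3) → MISS  vc=[43, 27, 11]
11: 0x5a (blk 11, set 3) → VC-HIT  vc=[43, 27, 19]

OUTCOME = MISS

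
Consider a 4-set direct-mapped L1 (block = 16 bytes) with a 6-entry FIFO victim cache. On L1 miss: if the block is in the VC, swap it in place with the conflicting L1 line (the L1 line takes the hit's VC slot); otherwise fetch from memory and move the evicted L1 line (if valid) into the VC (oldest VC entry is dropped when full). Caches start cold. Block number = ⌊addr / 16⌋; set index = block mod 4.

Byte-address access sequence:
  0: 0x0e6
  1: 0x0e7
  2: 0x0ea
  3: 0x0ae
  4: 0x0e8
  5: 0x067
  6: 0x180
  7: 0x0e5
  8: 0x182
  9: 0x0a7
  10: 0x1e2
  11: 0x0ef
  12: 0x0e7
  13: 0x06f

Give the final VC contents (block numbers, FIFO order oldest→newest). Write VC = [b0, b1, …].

VC = [30, 14, 10]

  [0] addr=0xe6 blk=14 s=2: MISS | VC []
  [1] addr=0xe7 blk=14 s=2: L1-HIT | VC []
  [2] addr=0xea blk=14 s=2: L1-HIT | VC []
  [3] addr=0xae blk=10 s=2: MISS | VC [14]
  [4] addr=0xe8 blk=14 s=2: VC-HIT | VC [10]
  [5] addr=0x67 blk=6 s=2: MISS | VC [10, 14]
  [6] addr=0x180 blk=24 s=0: MISS | VC [10, 14]
  [7] addr=0xe5 blk=14 s=2: VC-HIT | VC [10, 6]
  [8] addr=0x182 blk=24 s=0: L1-HIT | VC [10, 6]
  [9] addr=0xa7 blk=10 s=2: VC-HIT | VC [14, 6]
  [10] addr=0x1e2 blk=30 s=2: MISS | VC [14, 6, 10]
  [11] addr=0xef blk=14 s=2: VC-HIT | VC [30, 6, 10]
  [12] addr=0xe7 blk=14 s=2: L1-HIT | VC [30, 6, 10]
  [13] addr=0x6f blk=6 s=2: VC-HIT | VC [30, 14, 10]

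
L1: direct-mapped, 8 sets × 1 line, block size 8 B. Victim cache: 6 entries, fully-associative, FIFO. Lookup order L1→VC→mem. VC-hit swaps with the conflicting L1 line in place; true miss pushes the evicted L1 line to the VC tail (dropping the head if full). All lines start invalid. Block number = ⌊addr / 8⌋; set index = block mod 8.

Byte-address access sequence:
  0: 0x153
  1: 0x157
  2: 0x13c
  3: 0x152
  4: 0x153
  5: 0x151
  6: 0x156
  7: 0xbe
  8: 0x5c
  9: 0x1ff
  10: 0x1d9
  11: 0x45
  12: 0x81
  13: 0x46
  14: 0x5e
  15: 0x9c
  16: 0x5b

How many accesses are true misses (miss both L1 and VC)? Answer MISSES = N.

MISSES = 9

#0 0x153→b42/s2 MISS; vc=[]
#1 0x157→b42/s2 L1-HIT; vc=[]
#2 0x13c→b39/s7 MISS; vc=[]
#3 0x152→b42/s2 L1-HIT; vc=[]
#4 0x153→b42/s2 L1-HIT; vc=[]
#5 0x151→b42/s2 L1-HIT; vc=[]
#6 0x156→b42/s2 L1-HIT; vc=[]
#7 0xbe→b23/s7 MISS; vc=[39]
#8 0x5c→b11/s3 MISS; vc=[39]
#9 0x1ff→b63/s7 MISS; vc=[39,23]
#10 0x1d9→b59/s3 MISS; vc=[39,23,11]
#11 0x45→b8/s0 MISS; vc=[39,23,11]
#12 0x81→b16/s0 MISS; vc=[39,23,11,8]
#13 0x46→b8/s0 VC-HIT; vc=[39,23,11,16]
#14 0x5e→b11/s3 VC-HIT; vc=[39,23,59,16]
#15 0x9c→b19/s3 MISS; vc=[39,23,59,16,11]
#16 0x5b→b11/s3 VC-HIT; vc=[39,23,59,16,19]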